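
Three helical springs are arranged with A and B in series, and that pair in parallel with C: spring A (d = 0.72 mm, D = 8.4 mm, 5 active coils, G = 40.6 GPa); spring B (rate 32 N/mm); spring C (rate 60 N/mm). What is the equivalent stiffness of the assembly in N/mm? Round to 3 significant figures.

k_A = Gd⁴/(8D³N_a) = (40.6×10³)(0.72⁴)/(8·8.4³·5) = 0.46021 N/mm
Springs A,B series: k_AB = 1/(1/0.46021+1/32) = 0.45369 N/mm; parallel with C: k_eq = 0.45369+60 = 60.454 N/mm

60.5 N/mm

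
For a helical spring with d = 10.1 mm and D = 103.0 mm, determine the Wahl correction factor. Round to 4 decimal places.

1.1418

C = D/d = 103.0/10.1 = 10.1980
K_W = (4C−1)/(4C−4) + 0.615/C = 39.792/36.792 + 0.0603 = 1.1418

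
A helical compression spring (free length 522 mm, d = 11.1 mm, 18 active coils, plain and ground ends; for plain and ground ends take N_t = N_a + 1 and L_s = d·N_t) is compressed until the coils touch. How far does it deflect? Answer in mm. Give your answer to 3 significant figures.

N_t = 19; L_s = 11.1·19 = 210.9 mm
δ_solid = L₀ − L_s = 522 − 210.9 = 311.1 mm

311 mm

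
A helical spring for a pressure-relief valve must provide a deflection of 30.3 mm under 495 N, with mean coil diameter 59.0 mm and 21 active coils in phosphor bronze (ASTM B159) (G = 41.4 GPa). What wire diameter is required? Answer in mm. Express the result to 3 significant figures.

10.8 mm

Required rate k = F/δ = 495/30.3 = 16.337 N/mm
d = (8D³N_a·k / G)^(1/4) = (8·59.0³·21·16.337 / (41.4×10³))^0.25
  = (13615)^0.25 = 10.8021 mm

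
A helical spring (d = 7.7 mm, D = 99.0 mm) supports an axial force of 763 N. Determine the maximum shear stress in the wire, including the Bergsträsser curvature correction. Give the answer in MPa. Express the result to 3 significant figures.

465 MPa

Spring index C = D/d = 99.0/7.7 = 12.8571
K_B = (4C+2)/(4C−3) = 53.429/48.429 = 1.1032
τ₀ = 8FD/(πd³) = 8·763·99.0/(π·7.7³) = 604296/1434.2 = 421.34 MPa
τ_max = K·τ₀ = 1.1032 × 421.34 = 464.84 MPa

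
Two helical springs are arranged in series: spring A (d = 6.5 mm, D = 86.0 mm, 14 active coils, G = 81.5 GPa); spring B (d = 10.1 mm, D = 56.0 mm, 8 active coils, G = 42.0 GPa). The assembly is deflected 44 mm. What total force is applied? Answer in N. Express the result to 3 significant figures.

k_A = Gd⁴/(8D³N_a) = (81.5×10³)(6.5⁴)/(8·86.0³·14) = 2.0422 N/mm
k_B = Gd⁴/(8D³N_a) = (42.0×10³)(10.1⁴)/(8·56.0³·8) = 38.886 N/mm
Series: 1/k_eq = 1/2.0422 + 1/38.886 = 0.51539; k_eq = 1.9403 N/mm
F = k_eq·δ = 1.9403·44 = 85.373 N

85.4 N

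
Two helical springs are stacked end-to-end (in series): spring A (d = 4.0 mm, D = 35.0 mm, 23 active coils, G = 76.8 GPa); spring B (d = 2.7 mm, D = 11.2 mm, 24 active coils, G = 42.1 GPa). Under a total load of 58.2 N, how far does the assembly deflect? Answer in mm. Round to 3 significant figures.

30.4 mm

k_A = Gd⁴/(8D³N_a) = (76.8×10³)(4.0⁴)/(8·35.0³·23) = 2.4922 N/mm
k_B = Gd⁴/(8D³N_a) = (42.1×10³)(2.7⁴)/(8·11.2³·24) = 8.2943 N/mm
Series: 1/k_eq = 1/2.4922 + 1/8.2943 = 0.52182; k_eq = 1.9164 N/mm
δ = F/k_eq = 58.2/1.9164 = 30.37 mm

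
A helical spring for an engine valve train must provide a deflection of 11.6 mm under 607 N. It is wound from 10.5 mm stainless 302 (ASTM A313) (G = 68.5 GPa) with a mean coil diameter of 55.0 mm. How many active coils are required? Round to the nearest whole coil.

12

Required rate k = F/δ = 607/11.6 = 52.328 N/mm
N_a = Gd⁴/(8D³k) = (68.5×10³ × 10.5⁴)/(8 × 55.0³ × 52.328)
    = 8.32622e+08 / 6.9648e+07 = 11.95 → 12 coils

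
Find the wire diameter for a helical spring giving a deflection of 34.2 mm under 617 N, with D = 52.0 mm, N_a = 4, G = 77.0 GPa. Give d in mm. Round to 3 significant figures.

Required rate k = F/δ = 617/34.2 = 18.041 N/mm
d = (8D³N_a·k / G)^(1/4) = (8·52.0³·4·18.041 / (77.0×10³))^0.25
  = (1054.2)^0.25 = 5.6981 mm

5.70 mm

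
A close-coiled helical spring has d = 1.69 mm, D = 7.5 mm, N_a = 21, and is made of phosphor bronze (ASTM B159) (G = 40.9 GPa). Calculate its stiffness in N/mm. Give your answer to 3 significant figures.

k = Gd⁴/(8D³N_a) = (40.9×10³ × 1.69⁴) / (8 × 7.5³ × 21)
  = 333634 / 70875 = 4.7074 N/mm

4.71 N/mm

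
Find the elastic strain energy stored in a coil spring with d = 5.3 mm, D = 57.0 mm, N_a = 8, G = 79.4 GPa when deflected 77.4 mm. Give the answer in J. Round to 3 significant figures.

15.8 J

k = Gd⁴/(8D³N_a) = (79.4×10³)(5.3⁴)/(8·57.0³·8) = 5.2859 N/mm
U = ½kδ² = 0.5 × 5.2859 × 77.4² = 15833 N·mm = 15.833 J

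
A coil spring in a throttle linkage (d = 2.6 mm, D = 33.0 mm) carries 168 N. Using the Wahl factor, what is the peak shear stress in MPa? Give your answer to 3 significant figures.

Spring index C = D/d = 33.0/2.6 = 12.6923
K_W = (4C−1)/(4C−4) + 0.615/C = 49.769/46.769 + 0.0485 = 1.1126
τ₀ = 8FD/(πd³) = 8·168·33.0/(π·2.6³) = 44352/55.217 = 803.24 MPa
τ_max = K·τ₀ = 1.1126 × 803.24 = 893.68 MPa

894 MPa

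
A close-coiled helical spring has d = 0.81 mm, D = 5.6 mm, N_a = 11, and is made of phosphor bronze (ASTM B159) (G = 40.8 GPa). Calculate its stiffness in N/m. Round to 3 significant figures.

k = Gd⁴/(8D³N_a) = (40.8×10³ × 0.81⁴) / (8 × 5.6³ × 11)
  = 17563.1 / 15454.2 = 1.1365 N/mm = 1136.5 N/m

1140 N/m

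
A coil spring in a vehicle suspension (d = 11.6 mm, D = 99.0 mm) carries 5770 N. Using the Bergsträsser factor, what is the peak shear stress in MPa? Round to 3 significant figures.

Spring index C = D/d = 99.0/11.6 = 8.5345
K_B = (4C+2)/(4C−3) = 36.138/31.138 = 1.1606
τ₀ = 8FD/(πd³) = 8·5770·99.0/(π·11.6³) = 4.56984e+06/4903.7 = 931.92 MPa
τ_max = K·τ₀ = 1.1606 × 931.92 = 1081.6 MPa

1080 MPa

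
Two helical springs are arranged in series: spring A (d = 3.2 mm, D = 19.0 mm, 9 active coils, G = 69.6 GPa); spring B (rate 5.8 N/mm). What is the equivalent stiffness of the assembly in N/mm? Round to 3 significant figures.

4.17 N/mm

k_A = Gd⁴/(8D³N_a) = (69.6×10³)(3.2⁴)/(8·19.0³·9) = 14.778 N/mm
Series: 1/k_eq = 1/14.778 + 1/5.8 = 0.24008; k_eq = 4.1652 N/mm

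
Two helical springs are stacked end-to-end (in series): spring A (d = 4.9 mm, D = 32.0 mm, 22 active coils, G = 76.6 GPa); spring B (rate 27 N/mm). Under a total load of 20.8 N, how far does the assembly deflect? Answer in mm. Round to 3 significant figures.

3.49 mm

k_A = Gd⁴/(8D³N_a) = (76.6×10³)(4.9⁴)/(8·32.0³·22) = 7.6569 N/mm
Series: 1/k_eq = 1/7.6569 + 1/27 = 0.16764; k_eq = 5.9652 N/mm
δ = F/k_eq = 20.8/5.9652 = 3.4869 mm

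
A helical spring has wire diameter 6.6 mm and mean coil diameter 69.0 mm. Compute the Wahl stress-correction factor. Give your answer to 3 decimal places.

1.138

C = D/d = 69.0/6.6 = 10.4545
K_W = (4C−1)/(4C−4) + 0.615/C = 40.818/37.818 + 0.0588 = 1.1382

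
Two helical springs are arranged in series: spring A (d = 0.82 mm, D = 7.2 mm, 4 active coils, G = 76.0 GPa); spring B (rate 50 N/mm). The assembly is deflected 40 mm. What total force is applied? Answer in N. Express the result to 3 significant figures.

k_A = Gd⁴/(8D³N_a) = (76.0×10³)(0.82⁴)/(8·7.2³·4) = 2.8769 N/mm
Series: 1/k_eq = 1/2.8769 + 1/50 = 0.3676; k_eq = 2.7204 N/mm
F = k_eq·δ = 2.7204·40 = 108.81 N

109 N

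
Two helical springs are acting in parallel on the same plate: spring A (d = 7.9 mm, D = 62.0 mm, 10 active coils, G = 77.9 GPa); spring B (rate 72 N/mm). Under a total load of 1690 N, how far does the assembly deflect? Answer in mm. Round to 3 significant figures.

k_A = Gd⁴/(8D³N_a) = (77.9×10³)(7.9⁴)/(8·62.0³·10) = 15.914 N/mm
Parallel: k_eq = 15.914 + 72 = 87.914 N/mm
δ = F/k_eq = 1690/87.914 = 19.223 mm

19.2 mm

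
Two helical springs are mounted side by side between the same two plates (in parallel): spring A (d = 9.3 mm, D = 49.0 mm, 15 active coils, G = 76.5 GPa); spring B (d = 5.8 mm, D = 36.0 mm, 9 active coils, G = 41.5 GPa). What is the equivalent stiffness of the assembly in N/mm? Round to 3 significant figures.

54.5 N/mm

k_A = Gd⁴/(8D³N_a) = (76.5×10³)(9.3⁴)/(8·49.0³·15) = 40.534 N/mm
k_B = Gd⁴/(8D³N_a) = (41.5×10³)(5.8⁴)/(8·36.0³·9) = 13.98 N/mm
Parallel: k_eq = 40.534 + 13.98 = 54.515 N/mm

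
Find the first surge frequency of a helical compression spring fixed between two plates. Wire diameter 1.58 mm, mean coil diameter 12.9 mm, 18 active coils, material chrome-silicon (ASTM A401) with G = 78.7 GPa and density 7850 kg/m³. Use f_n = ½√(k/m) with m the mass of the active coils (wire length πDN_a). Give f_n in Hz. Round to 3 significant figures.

188 Hz

k = Gd⁴/(8D³N_a) = (78.7×10³)(1.58⁴)/(8·12.9³·18) = 1.5866 N/mm = 1586.6 N/m
Wire length L = πDN_a = π·12.9·18 = 729.48 mm
m = ρ·(πd²/4)·L = 7850 × 1.9607×10⁻⁶ m² × 0.72948 m = 0.011228 kg
f_n = ½√(k/m) = 0.5·√(1586.6/0.011228) = 0.5·√(1.4131e+05) = 187.96 Hz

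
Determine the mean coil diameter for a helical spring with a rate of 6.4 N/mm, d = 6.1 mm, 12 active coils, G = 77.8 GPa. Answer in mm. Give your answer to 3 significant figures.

D = (Gd⁴/(8N_a·k))^(1/3) = (77.8×10³·6.1⁴/(8·12·6.4))^(1/3)
  = (175327)^(1/3) = 55.9692 mm

56.0 mm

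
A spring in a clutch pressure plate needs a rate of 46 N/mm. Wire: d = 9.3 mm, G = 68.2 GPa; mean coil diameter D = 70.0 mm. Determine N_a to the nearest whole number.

N_a = Gd⁴/(8D³k) = (68.2×10³ × 9.3⁴)/(8 × 70.0³ × 46)
    = 5.10171e+08 / 1.26224e+08 = 4.042 → 4 coils

4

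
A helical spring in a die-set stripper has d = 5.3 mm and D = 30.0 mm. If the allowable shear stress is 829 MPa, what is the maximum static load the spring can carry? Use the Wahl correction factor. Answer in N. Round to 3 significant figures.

1270 N

C = D/d = 30.0/5.3 = 5.6604
K_W = (4C−1)/(4C−4) + 0.615/C = 21.642/18.642 + 0.1086 = 1.2696
τ_max = K·8FD/(πd³) → F_max = τ_allow·πd³/(8DK)
F_max = 829·π·5.3³/(8·30.0·1.2696) = 3.8773e+05/304.7 = 1272.5 N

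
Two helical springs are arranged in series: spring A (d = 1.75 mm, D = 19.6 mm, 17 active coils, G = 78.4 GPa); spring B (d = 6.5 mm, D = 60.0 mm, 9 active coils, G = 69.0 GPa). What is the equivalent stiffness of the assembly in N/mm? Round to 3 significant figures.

0.658 N/mm

k_A = Gd⁴/(8D³N_a) = (78.4×10³)(1.75⁴)/(8·19.6³·17) = 0.71806 N/mm
k_B = Gd⁴/(8D³N_a) = (69.0×10³)(6.5⁴)/(8·60.0³·9) = 7.9198 N/mm
Series: 1/k_eq = 1/0.71806 + 1/7.9198 = 1.5189; k_eq = 0.65837 N/mm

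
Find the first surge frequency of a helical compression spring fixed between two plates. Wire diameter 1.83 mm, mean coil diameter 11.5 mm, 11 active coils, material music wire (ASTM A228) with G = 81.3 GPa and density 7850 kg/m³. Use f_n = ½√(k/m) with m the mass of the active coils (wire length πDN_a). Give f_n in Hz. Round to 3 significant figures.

456 Hz

k = Gd⁴/(8D³N_a) = (81.3×10³)(1.83⁴)/(8·11.5³·11) = 6.8127 N/mm = 6812.7 N/m
Wire length L = πDN_a = π·11.5·11 = 397.41 mm
m = ρ·(πd²/4)·L = 7850 × 2.6302×10⁻⁶ m² × 0.39741 m = 0.0082054 kg
f_n = ½√(k/m) = 0.5·√(6812.7/0.0082054) = 0.5·√(8.3026e+05) = 455.59 Hz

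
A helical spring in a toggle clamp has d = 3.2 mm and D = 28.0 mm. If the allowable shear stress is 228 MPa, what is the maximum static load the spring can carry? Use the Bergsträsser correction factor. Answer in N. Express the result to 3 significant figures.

C = D/d = 28.0/3.2 = 8.7500
K_B = (4C+2)/(4C−3) = 37.000/32.000 = 1.1562
τ_max = K·8FD/(πd³) → F_max = τ_allow·πd³/(8DK)
F_max = 228·π·3.2³/(8·28.0·1.1562) = 23471/259 = 90.622 N

90.6 N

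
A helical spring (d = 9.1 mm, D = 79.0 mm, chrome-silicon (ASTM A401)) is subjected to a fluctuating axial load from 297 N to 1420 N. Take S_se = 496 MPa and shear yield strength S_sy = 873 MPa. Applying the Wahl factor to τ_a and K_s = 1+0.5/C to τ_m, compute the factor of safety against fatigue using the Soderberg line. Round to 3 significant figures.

1.59

C = D/d = 79.0/9.1 = 8.6813; K_W = (4C−1)/(4C−4)+0.615/C = 1.1685; K_s = 1+0.5/C = 1.0576
F_a = (F_max−F_min)/2 = 561.5 N; F_m = (F_max+F_min)/2 = 858.5 N
τ_a = K_W·8F_aD/(πd³) = 1.1685 × 149.9 = 175.15 MPa
τ_m = K_s·8F_mD/(πd³) = 1.0576 × 229.18 = 242.38 MPa
Soderberg: 1/n_f = τ_a/S_se + τ_m/S_sy = 175.15/496 + 242.38/873 = 0.35313 + 0.27764 = 0.63077
n_f = 1/0.63077 = 1.585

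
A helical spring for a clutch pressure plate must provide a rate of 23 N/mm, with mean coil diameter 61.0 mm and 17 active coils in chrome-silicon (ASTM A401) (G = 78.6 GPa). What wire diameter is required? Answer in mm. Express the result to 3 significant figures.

9.75 mm

d = (8D³N_a·k / G)^(1/4) = (8·61.0³·17·23 / (78.6×10³))^0.25
  = (9033)^0.25 = 9.7490 mm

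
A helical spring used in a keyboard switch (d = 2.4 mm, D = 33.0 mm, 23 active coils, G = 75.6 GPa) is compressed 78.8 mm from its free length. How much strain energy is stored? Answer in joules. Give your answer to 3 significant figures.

k = Gd⁴/(8D³N_a) = (75.6×10³)(2.4⁴)/(8·33.0³·23) = 0.37932 N/mm
U = ½kδ² = 0.5 × 0.37932 × 78.8² = 1177.7 N·mm = 1.1777 J

1.18 J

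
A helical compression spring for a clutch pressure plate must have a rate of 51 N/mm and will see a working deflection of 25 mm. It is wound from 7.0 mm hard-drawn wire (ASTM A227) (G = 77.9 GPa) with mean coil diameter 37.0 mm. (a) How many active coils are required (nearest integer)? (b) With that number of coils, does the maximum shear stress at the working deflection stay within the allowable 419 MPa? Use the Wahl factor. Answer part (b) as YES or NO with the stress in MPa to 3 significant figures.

(a) 9 coils; (b) NO, τ_max = 455 MPa

N_a = Gd⁴/(8D³k) = (77.9×10³)(7.0⁴)/(8·37.0³·51) = 9.05 → N_a = 9
Actual rate k = Gd⁴/(8D³·9) = 51.285 N/mm
Working load F = kδ = 51.285·25 = 1282.1 N
C = 37.0/7.0 = 5.2857; K_W = (4C−1)/(4C−4)+0.615/C = 1.2914
τ_max = K_W·8FD/(πd³) = 1.2914·352.19 = 454.8 MPa
τ_max > 419 MPa → exceeds allowable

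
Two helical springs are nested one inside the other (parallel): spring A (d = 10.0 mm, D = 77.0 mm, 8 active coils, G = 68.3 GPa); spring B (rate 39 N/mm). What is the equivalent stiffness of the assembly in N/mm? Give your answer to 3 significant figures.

k_A = Gd⁴/(8D³N_a) = (68.3×10³)(10.0⁴)/(8·77.0³·8) = 23.376 N/mm
Parallel: k_eq = 23.376 + 39 = 62.376 N/mm

62.4 N/mm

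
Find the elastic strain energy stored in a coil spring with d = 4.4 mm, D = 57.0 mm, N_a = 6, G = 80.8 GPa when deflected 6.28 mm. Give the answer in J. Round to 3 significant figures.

0.0672 J

k = Gd⁴/(8D³N_a) = (80.8×10³)(4.4⁴)/(8·57.0³·6) = 3.4069 N/mm
U = ½kδ² = 0.5 × 3.4069 × 6.28² = 67.181 N·mm = 0.067181 J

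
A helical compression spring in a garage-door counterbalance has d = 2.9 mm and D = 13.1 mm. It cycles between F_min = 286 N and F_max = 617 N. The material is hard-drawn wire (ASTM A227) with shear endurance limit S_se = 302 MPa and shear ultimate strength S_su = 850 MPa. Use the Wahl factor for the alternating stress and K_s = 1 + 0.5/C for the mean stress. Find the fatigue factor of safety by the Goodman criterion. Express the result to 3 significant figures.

0.550

C = D/d = 13.1/2.9 = 4.5172; K_W = (4C−1)/(4C−4)+0.615/C = 1.3494; K_s = 1+0.5/C = 1.1107
F_a = (F_max−F_min)/2 = 165.5 N; F_m = (F_max+F_min)/2 = 451.5 N
τ_a = K_W·8F_aD/(πd³) = 1.3494 × 226.37 = 305.46 MPa
τ_m = K_s·8F_mD/(πd³) = 1.1107 × 617.55 = 685.91 MPa
Goodman: 1/n_f = τ_a/S_se + τ_m/S_su = 305.46/302 + 685.91/850 = 1.01145 + 0.80695 = 1.8184
n_f = 1/1.8184 = 0.5499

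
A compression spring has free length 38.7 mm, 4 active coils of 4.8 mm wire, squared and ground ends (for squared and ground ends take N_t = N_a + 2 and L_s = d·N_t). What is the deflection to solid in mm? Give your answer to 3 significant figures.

N_t = 6; L_s = 4.8·6 = 28.8 mm
δ_solid = L₀ − L_s = 38.7 − 28.8 = 9.9 mm

9.90 mm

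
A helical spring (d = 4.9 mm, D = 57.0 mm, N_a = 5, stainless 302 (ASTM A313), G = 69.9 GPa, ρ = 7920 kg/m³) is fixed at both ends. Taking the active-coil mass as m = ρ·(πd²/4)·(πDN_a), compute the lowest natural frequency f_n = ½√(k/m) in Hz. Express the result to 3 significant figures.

k = Gd⁴/(8D³N_a) = (69.9×10³)(4.9⁴)/(8·57.0³·5) = 5.4397 N/mm = 5439.7 N/m
Wire length L = πDN_a = π·57.0·5 = 895.35 mm
m = ρ·(πd²/4)·L = 7920 × 18.857×10⁻⁶ m² × 0.89535 m = 0.13372 kg
f_n = ½√(k/m) = 0.5·√(5439.7/0.13372) = 0.5·√(40679) = 100.85 Hz

101 Hz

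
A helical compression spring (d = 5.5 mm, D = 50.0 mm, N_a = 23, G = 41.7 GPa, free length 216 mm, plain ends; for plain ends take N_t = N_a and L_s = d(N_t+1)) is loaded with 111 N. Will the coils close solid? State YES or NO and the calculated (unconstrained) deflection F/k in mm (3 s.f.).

k = Gd⁴/(8D³N_a) = (41.7×10³)(5.5⁴)/(8·50.0³·23) = 1.659 N/mm
N_t = 23; L_s = 5.5·24 = 132 mm; δ_solid = L₀ − L_s = 216 − 132 = 84 mm
δ = F/k = 111/1.659 = 66.906 mm
δ < δ_solid → spring does not go solid

NO, δ = 66.9 mm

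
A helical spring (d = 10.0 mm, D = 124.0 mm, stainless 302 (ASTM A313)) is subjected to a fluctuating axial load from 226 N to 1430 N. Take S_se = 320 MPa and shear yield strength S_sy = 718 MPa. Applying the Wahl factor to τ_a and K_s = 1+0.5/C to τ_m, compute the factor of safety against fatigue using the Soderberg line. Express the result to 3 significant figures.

0.960

C = D/d = 124.0/10.0 = 12.4000; K_W = (4C−1)/(4C−4)+0.615/C = 1.1154; K_s = 1+0.5/C = 1.0403
F_a = (F_max−F_min)/2 = 602 N; F_m = (F_max+F_min)/2 = 828 N
τ_a = K_W·8F_aD/(πd³) = 1.1154 × 190.09 = 212.02 MPa
τ_m = K_s·8F_mD/(πd³) = 1.0403 × 261.45 = 271.99 MPa
Soderberg: 1/n_f = τ_a/S_se + τ_m/S_sy = 212.02/320 + 271.99/718 = 0.66257 + 0.37882 = 1.0414
n_f = 1/1.0414 = 0.9603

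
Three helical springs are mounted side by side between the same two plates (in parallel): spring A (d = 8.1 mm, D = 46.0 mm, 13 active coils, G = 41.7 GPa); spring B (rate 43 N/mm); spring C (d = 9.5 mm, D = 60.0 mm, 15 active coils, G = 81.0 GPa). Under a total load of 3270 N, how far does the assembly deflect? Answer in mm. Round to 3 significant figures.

k_A = Gd⁴/(8D³N_a) = (41.7×10³)(8.1⁴)/(8·46.0³·13) = 17.732 N/mm
k_C = Gd⁴/(8D³N_a) = (81.0×10³)(9.5⁴)/(8·60.0³·15) = 25.453 N/mm
Parallel: k_eq = 17.732 + 43 + 25.453 = 86.186 N/mm
δ = F/k_eq = 3270/86.186 = 37.941 mm

37.9 mm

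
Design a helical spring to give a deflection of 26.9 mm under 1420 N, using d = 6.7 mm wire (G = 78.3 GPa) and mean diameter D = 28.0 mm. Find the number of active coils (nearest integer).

Required rate k = F/δ = 1420/26.9 = 52.788 N/mm
N_a = Gd⁴/(8D³k) = (78.3×10³ × 6.7⁴)/(8 × 28.0³ × 52.788)
    = 1.57783e+08 / 9.27044e+06 = 17.02 → 17 coils

17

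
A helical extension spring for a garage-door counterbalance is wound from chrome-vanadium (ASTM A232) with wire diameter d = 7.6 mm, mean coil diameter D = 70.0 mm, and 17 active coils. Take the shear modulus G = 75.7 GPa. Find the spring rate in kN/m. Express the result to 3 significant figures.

5.41 kN/m

k = Gd⁴/(8D³N_a) = (75.7×10³ × 7.6⁴) / (8 × 70.0³ × 17)
  = 2.52552e+08 / 4.6648e+07 = 5.414 N/mm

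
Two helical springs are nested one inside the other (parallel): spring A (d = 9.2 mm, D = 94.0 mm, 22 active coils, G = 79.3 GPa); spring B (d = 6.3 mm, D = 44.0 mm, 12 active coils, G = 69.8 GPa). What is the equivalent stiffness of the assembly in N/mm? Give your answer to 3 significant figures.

k_A = Gd⁴/(8D³N_a) = (79.3×10³)(9.2⁴)/(8·94.0³·22) = 3.8862 N/mm
k_B = Gd⁴/(8D³N_a) = (69.8×10³)(6.3⁴)/(8·44.0³·12) = 13.446 N/mm
Parallel: k_eq = 3.8862 + 13.446 = 17.332 N/mm

17.3 N/mm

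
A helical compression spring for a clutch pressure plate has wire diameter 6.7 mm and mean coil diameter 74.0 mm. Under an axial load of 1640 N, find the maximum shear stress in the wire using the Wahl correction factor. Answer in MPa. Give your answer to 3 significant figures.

Spring index C = D/d = 74.0/6.7 = 11.0448
K_W = (4C−1)/(4C−4) + 0.615/C = 43.179/40.179 + 0.0557 = 1.1303
τ₀ = 8FD/(πd³) = 8·1640·74.0/(π·6.7³) = 970880/944.87 = 1027.5 MPa
τ_max = K·τ₀ = 1.1303 × 1027.5 = 1161.5 MPa

1160 MPa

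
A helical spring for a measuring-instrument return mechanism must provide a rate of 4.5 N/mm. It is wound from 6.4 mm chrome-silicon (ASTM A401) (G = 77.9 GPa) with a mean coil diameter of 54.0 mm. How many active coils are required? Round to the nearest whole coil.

23

N_a = Gd⁴/(8D³k) = (77.9×10³ × 6.4⁴)/(8 × 54.0³ × 4.5)
    = 1.30695e+08 / 5.6687e+06 = 23.06 → 23 coils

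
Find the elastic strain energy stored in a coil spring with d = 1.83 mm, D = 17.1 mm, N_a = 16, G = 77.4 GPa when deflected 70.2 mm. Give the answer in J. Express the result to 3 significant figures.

k = Gd⁴/(8D³N_a) = (77.4×10³)(1.83⁴)/(8·17.1³·16) = 1.3563 N/mm
U = ½kδ² = 0.5 × 1.3563 × 70.2² = 3341.9 N·mm = 3.3419 J

3.34 J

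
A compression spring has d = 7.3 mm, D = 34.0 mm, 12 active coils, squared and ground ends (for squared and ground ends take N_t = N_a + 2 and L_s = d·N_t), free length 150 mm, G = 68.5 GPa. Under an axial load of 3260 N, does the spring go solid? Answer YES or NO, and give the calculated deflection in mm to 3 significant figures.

YES, δ = 63.2 mm

k = Gd⁴/(8D³N_a) = (68.5×10³)(7.3⁴)/(8·34.0³·12) = 51.555 N/mm
N_t = 14; L_s = 7.3·14 = 102.2 mm; δ_solid = L₀ − L_s = 150 − 102.2 = 47.8 mm
δ = F/k = 3260/51.555 = 63.233 mm
δ ≥ δ_solid → spring goes solid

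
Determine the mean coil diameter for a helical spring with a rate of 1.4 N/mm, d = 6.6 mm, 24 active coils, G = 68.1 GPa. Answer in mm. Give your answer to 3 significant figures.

78.3 mm

D = (Gd⁴/(8N_a·k))^(1/3) = (68.1×10³·6.6⁴/(8·24·1.4))^(1/3)
  = (480722)^(1/3) = 78.3366 mm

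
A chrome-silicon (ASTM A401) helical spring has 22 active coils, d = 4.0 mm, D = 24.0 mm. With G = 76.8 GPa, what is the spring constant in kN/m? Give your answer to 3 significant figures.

8.08 kN/m

k = Gd⁴/(8D³N_a) = (76.8×10³ × 4.0⁴) / (8 × 24.0³ × 22)
  = 1.96608e+07 / 2.43302e+06 = 8.0808 N/mm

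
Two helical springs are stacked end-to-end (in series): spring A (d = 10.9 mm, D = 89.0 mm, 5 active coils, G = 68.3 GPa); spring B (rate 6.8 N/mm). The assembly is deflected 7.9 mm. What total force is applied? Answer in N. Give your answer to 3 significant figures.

k_A = Gd⁴/(8D³N_a) = (68.3×10³)(10.9⁴)/(8·89.0³·5) = 34.19 N/mm
Series: 1/k_eq = 1/34.19 + 1/6.8 = 0.17631; k_eq = 5.6719 N/mm
F = k_eq·δ = 5.6719·7.9 = 44.808 N

44.8 N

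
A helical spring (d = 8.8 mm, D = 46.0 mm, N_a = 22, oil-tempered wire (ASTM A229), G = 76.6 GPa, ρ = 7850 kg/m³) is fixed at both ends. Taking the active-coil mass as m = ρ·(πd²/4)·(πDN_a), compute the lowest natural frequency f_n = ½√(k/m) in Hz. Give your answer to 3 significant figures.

66.5 Hz

k = Gd⁴/(8D³N_a) = (76.6×10³)(8.8⁴)/(8·46.0³·22) = 26.815 N/mm = 26815 N/m
Wire length L = πDN_a = π·46.0·22 = 3179.3 mm
m = ρ·(πd²/4)·L = 7850 × 60.821×10⁻⁶ m² × 3.1793 m = 1.5179 kg
f_n = ½√(k/m) = 0.5·√(26815/1.5179) = 0.5·√(17665) = 66.455 Hz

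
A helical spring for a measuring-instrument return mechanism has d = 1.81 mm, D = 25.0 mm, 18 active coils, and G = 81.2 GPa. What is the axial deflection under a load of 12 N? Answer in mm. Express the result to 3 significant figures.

k = Gd⁴/(8D³N_a) = (81.2×10³)(1.81⁴)/(8·25.0³·18) = 0.38734 N/mm
δ = F/k = 12 / 0.38734 = 30.981 mm

31.0 mm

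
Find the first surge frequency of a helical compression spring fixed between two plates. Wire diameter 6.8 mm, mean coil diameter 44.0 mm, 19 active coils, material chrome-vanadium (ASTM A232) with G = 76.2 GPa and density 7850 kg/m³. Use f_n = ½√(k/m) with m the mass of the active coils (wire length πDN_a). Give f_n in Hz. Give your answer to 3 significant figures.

k = Gd⁴/(8D³N_a) = (76.2×10³)(6.8⁴)/(8·44.0³·19) = 12.583 N/mm = 12583 N/m
Wire length L = πDN_a = π·44.0·19 = 2626.4 mm
m = ρ·(πd²/4)·L = 7850 × 36.317×10⁻⁶ m² × 2.6264 m = 0.74874 kg
f_n = ½√(k/m) = 0.5·√(12583/0.74874) = 0.5·√(16806) = 64.818 Hz

64.8 Hz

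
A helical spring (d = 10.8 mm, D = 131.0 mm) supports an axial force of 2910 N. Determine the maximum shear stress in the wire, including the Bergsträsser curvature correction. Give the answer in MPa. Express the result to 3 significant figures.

Spring index C = D/d = 131.0/10.8 = 12.1296
K_B = (4C+2)/(4C−3) = 50.519/45.519 = 1.1098
τ₀ = 8FD/(πd³) = 8·2910·131.0/(π·10.8³) = 3.04968e+06/3957.5 = 770.61 MPa
τ_max = K·τ₀ = 1.1098 × 770.61 = 855.25 MPa

855 MPa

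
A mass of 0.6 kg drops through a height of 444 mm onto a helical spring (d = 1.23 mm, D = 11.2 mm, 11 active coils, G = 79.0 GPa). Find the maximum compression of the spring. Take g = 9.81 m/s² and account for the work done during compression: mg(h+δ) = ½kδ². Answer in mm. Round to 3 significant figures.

k = Gd⁴/(8D³N_a) = (79.0×10³)(1.23⁴)/(8·11.2³·11) = 1.4626 N/mm
W = mg = 0.6 × 9.81 = 5.886 N
½kδ² − Wδ − Wh = 0 → δ = (W + √(W² + 2kWh))/k
δ = (5.886 + √(34.645 + 7644.41))/1.4626 = (5.886 + 87.63)/1.4626 = 63.941 mm

63.9 mm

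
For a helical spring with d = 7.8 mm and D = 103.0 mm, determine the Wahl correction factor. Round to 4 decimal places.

C = D/d = 103.0/7.8 = 13.2051
K_W = (4C−1)/(4C−4) + 0.615/C = 51.821/48.821 + 0.0466 = 1.1080

1.1080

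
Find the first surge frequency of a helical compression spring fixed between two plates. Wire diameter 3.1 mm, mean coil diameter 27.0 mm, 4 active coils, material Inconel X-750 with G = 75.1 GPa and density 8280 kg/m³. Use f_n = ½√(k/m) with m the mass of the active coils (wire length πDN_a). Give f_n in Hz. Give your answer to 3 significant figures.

360 Hz

k = Gd⁴/(8D³N_a) = (75.1×10³)(3.1⁴)/(8·27.0³·4) = 11.011 N/mm = 11011 N/m
Wire length L = πDN_a = π·27.0·4 = 339.29 mm
m = ρ·(πd²/4)·L = 8280 × 7.5477×10⁻⁶ m² × 0.33929 m = 0.021204 kg
f_n = ½√(k/m) = 0.5·√(11011/0.021204) = 0.5·√(5.1931e+05) = 360.32 Hz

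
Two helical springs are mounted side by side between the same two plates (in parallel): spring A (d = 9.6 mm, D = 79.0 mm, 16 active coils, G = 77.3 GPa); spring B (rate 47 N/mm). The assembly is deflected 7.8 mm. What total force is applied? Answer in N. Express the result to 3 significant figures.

448 N

k_A = Gd⁴/(8D³N_a) = (77.3×10³)(9.6⁴)/(8·79.0³·16) = 10.403 N/mm
Parallel: k_eq = 10.403 + 47 = 57.403 N/mm
F = k_eq·δ = 57.403·7.8 = 447.75 N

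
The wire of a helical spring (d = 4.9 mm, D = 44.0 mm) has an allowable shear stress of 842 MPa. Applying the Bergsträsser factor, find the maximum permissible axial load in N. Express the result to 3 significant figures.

C = D/d = 44.0/4.9 = 8.9796
K_B = (4C+2)/(4C−3) = 37.918/32.918 = 1.1519
τ_max = K·8FD/(πd³) → F_max = τ_allow·πd³/(8DK)
F_max = 842·π·4.9³/(8·44.0·1.1519) = 3.1121e+05/405.47 = 767.53 N

768 N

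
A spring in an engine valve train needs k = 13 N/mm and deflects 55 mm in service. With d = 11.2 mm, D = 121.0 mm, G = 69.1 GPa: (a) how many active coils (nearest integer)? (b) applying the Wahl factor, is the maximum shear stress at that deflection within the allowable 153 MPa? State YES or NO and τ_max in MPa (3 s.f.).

N_a = Gd⁴/(8D³k) = (69.1×10³)(11.2⁴)/(8·121.0³·13) = 5.901 → N_a = 6
Actual rate k = Gd⁴/(8D³·6) = 12.787 N/mm
Working load F = kδ = 12.787·55 = 703.26 N
C = 121.0/11.2 = 10.8036; K_W = (4C−1)/(4C−4)+0.615/C = 1.1334
τ_max = K_W·8FD/(πd³) = 1.1334·154.24 = 174.82 MPa
τ_max > 153 MPa → exceeds allowable

(a) 6 coils; (b) NO, τ_max = 175 MPa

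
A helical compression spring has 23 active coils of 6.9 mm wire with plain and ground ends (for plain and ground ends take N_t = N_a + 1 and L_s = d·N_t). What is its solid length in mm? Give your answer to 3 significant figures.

166 mm

plain and ground ends: N_t = N_a + 1 = 23 + 1 = 24
L_s = d·N_t = 6.9 × 24 = 165.6 mm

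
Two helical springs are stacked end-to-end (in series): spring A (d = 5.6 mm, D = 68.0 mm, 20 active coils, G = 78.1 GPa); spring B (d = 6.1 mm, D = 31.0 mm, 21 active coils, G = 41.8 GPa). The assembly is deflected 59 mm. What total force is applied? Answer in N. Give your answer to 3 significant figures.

79.6 N

k_A = Gd⁴/(8D³N_a) = (78.1×10³)(5.6⁴)/(8·68.0³·20) = 1.5267 N/mm
k_B = Gd⁴/(8D³N_a) = (41.8×10³)(6.1⁴)/(8·31.0³·21) = 11.564 N/mm
Series: 1/k_eq = 1/1.5267 + 1/11.564 = 0.74148; k_eq = 1.3487 N/mm
F = k_eq·δ = 1.3487·59 = 79.571 N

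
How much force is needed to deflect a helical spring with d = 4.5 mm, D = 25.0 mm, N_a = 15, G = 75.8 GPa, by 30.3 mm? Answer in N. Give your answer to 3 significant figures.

502 N

k = Gd⁴/(8D³N_a) = (75.8×10³)(4.5⁴)/(8·25.0³·15) = 16.577 N/mm
F = k·δ = 16.577 × 30.3 = 502.3 N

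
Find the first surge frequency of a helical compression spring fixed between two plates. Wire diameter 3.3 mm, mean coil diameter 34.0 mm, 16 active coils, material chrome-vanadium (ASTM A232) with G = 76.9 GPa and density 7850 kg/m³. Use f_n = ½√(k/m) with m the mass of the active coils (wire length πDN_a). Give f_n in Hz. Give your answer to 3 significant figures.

k = Gd⁴/(8D³N_a) = (76.9×10³)(3.3⁴)/(8·34.0³·16) = 1.8127 N/mm = 1812.7 N/m
Wire length L = πDN_a = π·34.0·16 = 1709 mm
m = ρ·(πd²/4)·L = 7850 × 8.553×10⁻⁶ m² × 1.709 m = 0.11475 kg
f_n = ½√(k/m) = 0.5·√(1812.7/0.11475) = 0.5·√(15798) = 62.845 Hz

62.8 Hz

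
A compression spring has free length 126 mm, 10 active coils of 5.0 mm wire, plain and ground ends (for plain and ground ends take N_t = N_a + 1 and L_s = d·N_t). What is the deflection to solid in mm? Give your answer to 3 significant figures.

71.0 mm

N_t = 11; L_s = 5.0·11 = 55 mm
δ_solid = L₀ − L_s = 126 − 55 = 71 mm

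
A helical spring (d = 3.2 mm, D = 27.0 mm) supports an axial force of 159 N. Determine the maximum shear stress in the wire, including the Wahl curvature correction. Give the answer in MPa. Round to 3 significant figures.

392 MPa

Spring index C = D/d = 27.0/3.2 = 8.4375
K_W = (4C−1)/(4C−4) + 0.615/C = 32.750/29.750 + 0.0729 = 1.1737
τ₀ = 8FD/(πd³) = 8·159·27.0/(π·3.2³) = 34344/102.94 = 333.62 MPa
τ_max = K·τ₀ = 1.1737 × 333.62 = 391.58 MPa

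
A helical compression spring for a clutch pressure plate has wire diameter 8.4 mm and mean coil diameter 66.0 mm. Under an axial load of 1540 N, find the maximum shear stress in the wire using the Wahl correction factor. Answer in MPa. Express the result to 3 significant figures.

519 MPa

Spring index C = D/d = 66.0/8.4 = 7.8571
K_W = (4C−1)/(4C−4) + 0.615/C = 30.429/27.429 + 0.0783 = 1.1876
τ₀ = 8FD/(πd³) = 8·1540·66.0/(π·8.4³) = 813120/1862 = 436.68 MPa
τ_max = K·τ₀ = 1.1876 × 436.68 = 518.63 MPa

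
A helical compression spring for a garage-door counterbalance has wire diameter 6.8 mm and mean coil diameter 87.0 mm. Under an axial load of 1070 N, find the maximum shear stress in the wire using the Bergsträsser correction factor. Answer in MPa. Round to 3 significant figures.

832 MPa

Spring index C = D/d = 87.0/6.8 = 12.7941
K_B = (4C+2)/(4C−3) = 53.176/48.176 = 1.1038
τ₀ = 8FD/(πd³) = 8·1070·87.0/(π·6.8³) = 744720/987.82 = 753.9 MPa
τ_max = K·τ₀ = 1.1038 × 753.9 = 832.15 MPa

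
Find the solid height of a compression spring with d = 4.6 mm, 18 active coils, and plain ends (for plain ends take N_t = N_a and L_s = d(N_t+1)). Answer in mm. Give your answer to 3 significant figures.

87.4 mm

plain ends: N_t = N_a = 18
L_s = d·(N_t+1) = 4.6 × 19 = 87.4 mm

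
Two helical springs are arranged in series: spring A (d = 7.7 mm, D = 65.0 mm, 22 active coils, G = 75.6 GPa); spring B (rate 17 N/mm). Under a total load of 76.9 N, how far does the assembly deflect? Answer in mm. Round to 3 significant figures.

k_A = Gd⁴/(8D³N_a) = (75.6×10³)(7.7⁴)/(8·65.0³·22) = 5.4983 N/mm
Series: 1/k_eq = 1/5.4983 + 1/17 = 0.2407; k_eq = 4.1546 N/mm
δ = F/k_eq = 76.9/4.1546 = 18.51 mm

18.5 mm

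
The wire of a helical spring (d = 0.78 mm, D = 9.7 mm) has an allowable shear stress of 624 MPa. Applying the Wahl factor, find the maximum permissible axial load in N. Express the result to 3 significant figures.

10.8 N

C = D/d = 9.7/0.78 = 12.4359
K_W = (4C−1)/(4C−4) + 0.615/C = 48.744/45.744 + 0.0495 = 1.1150
τ_max = K·8FD/(πd³) → F_max = τ_allow·πd³/(8DK)
F_max = 624·π·0.78³/(8·9.7·1.1150) = 930.29/86.527 = 10.751 N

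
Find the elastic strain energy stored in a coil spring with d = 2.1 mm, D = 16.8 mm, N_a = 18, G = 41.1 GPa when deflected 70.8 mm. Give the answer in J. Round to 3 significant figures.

k = Gd⁴/(8D³N_a) = (41.1×10³)(2.1⁴)/(8·16.8³·18) = 1.1707 N/mm
U = ½kδ² = 0.5 × 1.1707 × 70.8² = 2934 N·mm = 2.934 J

2.93 J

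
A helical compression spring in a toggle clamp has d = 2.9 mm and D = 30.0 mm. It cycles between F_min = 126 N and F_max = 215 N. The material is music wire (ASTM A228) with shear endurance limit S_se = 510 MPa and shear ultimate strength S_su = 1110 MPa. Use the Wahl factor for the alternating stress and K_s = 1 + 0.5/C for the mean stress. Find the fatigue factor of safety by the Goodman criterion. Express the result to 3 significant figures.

1.23

C = D/d = 30.0/2.9 = 10.3448; K_W = (4C−1)/(4C−4)+0.615/C = 1.1397; K_s = 1+0.5/C = 1.0483
F_a = (F_max−F_min)/2 = 44.5 N; F_m = (F_max+F_min)/2 = 170.5 N
τ_a = K_W·8F_aD/(πd³) = 1.1397 × 139.39 = 158.86 MPa
τ_m = K_s·8F_mD/(πd³) = 1.0483 × 534.06 = 559.88 MPa
Goodman: 1/n_f = τ_a/S_se + τ_m/S_su = 158.86/510 + 559.88/1110 = 0.31149 + 0.50439 = 0.81589
n_f = 1/0.81589 = 1.226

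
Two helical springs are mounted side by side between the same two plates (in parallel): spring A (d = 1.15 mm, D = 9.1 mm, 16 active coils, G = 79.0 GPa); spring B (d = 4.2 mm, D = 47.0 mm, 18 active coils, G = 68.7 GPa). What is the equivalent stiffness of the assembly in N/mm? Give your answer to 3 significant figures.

2.86 N/mm

k_A = Gd⁴/(8D³N_a) = (79.0×10³)(1.15⁴)/(8·9.1³·16) = 1.4325 N/mm
k_B = Gd⁴/(8D³N_a) = (68.7×10³)(4.2⁴)/(8·47.0³·18) = 1.4299 N/mm
Parallel: k_eq = 1.4325 + 1.4299 = 2.8623 N/mm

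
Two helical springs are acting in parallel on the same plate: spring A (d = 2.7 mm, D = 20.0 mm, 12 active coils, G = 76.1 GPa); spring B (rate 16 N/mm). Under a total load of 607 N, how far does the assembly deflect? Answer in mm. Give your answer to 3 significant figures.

28.5 mm

k_A = Gd⁴/(8D³N_a) = (76.1×10³)(2.7⁴)/(8·20.0³·12) = 5.266 N/mm
Parallel: k_eq = 5.266 + 16 = 21.266 N/mm
δ = F/k_eq = 607/21.266 = 28.543 mm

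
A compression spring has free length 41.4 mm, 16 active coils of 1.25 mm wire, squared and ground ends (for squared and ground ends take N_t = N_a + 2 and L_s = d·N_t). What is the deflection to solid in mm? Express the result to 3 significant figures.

N_t = 18; L_s = 1.25·18 = 22.5 mm
δ_solid = L₀ − L_s = 41.4 − 22.5 = 18.9 mm

18.9 mm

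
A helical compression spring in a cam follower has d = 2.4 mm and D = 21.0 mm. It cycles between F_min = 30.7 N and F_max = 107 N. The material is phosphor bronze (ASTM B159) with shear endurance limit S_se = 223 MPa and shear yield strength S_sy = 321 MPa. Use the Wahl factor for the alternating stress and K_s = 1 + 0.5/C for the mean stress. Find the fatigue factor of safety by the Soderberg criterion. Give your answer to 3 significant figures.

0.606

C = D/d = 21.0/2.4 = 8.7500; K_W = (4C−1)/(4C−4)+0.615/C = 1.1671; K_s = 1+0.5/C = 1.0571
F_a = (F_max−F_min)/2 = 38.15 N; F_m = (F_max+F_min)/2 = 68.85 N
τ_a = K_W·8F_aD/(πd³) = 1.1671 × 147.58 = 172.23 MPa
τ_m = K_s·8F_mD/(πd³) = 1.0571 × 266.34 = 281.56 MPa
Soderberg: 1/n_f = τ_a/S_se + τ_m/S_sy = 172.23/223 + 281.56/321 = 0.77234 + 0.87712 = 1.6495
n_f = 1/1.6495 = 0.6063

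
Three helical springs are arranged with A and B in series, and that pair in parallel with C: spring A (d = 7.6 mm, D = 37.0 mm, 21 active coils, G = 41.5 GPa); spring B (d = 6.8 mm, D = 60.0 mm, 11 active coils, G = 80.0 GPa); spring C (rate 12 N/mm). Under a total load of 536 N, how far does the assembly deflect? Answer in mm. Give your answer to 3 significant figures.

30.1 mm

k_A = Gd⁴/(8D³N_a) = (41.5×10³)(7.6⁴)/(8·37.0³·21) = 16.27 N/mm
k_B = Gd⁴/(8D³N_a) = (80.0×10³)(6.8⁴)/(8·60.0³·11) = 8.9989 N/mm
Springs A,B series: k_AB = 1/(1/16.27+1/8.9989) = 5.7942 N/mm; parallel with C: k_eq = 5.7942+12 = 17.794 N/mm
δ = F/k_eq = 536/17.794 = 30.122 mm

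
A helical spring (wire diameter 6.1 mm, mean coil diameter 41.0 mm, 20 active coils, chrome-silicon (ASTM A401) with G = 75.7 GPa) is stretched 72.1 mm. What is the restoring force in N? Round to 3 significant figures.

k = Gd⁴/(8D³N_a) = (75.7×10³)(6.1⁴)/(8·41.0³·20) = 9.5048 N/mm
F = k·δ = 9.5048 × 72.1 = 685.3 N

685 N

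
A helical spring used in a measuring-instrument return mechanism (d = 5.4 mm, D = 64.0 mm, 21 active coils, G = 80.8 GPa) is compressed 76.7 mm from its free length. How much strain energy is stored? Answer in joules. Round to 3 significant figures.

4.59 J

k = Gd⁴/(8D³N_a) = (80.8×10³)(5.4⁴)/(8·64.0³·21) = 1.56 N/mm
U = ½kδ² = 0.5 × 1.56 × 76.7² = 4588.8 N·mm = 4.5888 J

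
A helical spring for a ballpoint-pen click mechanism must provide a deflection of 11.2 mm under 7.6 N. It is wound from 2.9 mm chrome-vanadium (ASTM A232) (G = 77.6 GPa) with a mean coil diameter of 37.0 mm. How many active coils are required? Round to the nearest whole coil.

Required rate k = F/δ = 7.6/11.2 = 0.67857 N/mm
N_a = Gd⁴/(8D³k) = (77.6×10³ × 2.9⁴)/(8 × 37.0³ × 0.67857)
    = 5.4885e+06 / 274973 = 19.96 → 20 coils

20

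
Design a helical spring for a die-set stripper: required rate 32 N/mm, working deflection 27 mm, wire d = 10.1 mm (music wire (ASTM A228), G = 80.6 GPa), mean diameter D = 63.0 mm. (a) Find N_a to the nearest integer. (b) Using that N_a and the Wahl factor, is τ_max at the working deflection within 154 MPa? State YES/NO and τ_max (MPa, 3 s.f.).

(a) 13 coils; (b) NO, τ_max = 168 MPa

N_a = Gd⁴/(8D³k) = (80.6×10³)(10.1⁴)/(8·63.0³·32) = 13.1 → N_a = 13
Actual rate k = Gd⁴/(8D³·13) = 32.253 N/mm
Working load F = kδ = 32.253·27 = 870.82 N
C = 63.0/10.1 = 6.2376; K_W = (4C−1)/(4C−4)+0.615/C = 1.2418
τ_max = K_W·8FD/(πd³) = 1.2418·135.6 = 168.38 MPa
τ_max > 154 MPa → exceeds allowable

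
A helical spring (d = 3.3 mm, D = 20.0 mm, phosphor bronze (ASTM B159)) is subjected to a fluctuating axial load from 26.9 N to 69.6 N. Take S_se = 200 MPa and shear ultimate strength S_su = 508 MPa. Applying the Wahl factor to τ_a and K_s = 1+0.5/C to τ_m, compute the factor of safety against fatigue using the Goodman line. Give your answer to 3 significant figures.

C = D/d = 20.0/3.3 = 6.0606; K_W = (4C−1)/(4C−4)+0.615/C = 1.2497; K_s = 1+0.5/C = 1.0825
F_a = (F_max−F_min)/2 = 21.35 N; F_m = (F_max+F_min)/2 = 48.25 N
τ_a = K_W·8F_aD/(πd³) = 1.2497 × 30.257 = 37.812 MPa
τ_m = K_s·8F_mD/(πd³) = 1.0825 × 68.379 = 74.021 MPa
Goodman: 1/n_f = τ_a/S_se + τ_m/S_su = 37.812/200 + 74.021/508 = 0.18906 + 0.14571 = 0.33477
n_f = 1/0.33477 = 2.987

2.99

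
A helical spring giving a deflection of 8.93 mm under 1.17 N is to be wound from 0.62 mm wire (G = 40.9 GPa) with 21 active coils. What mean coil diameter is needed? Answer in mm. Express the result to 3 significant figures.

Required rate k = F/δ = 1.17/8.93 = 0.13102 N/mm
D = (Gd⁴/(8N_a·k))^(1/3) = (40.9×10³·0.62⁴/(8·21·0.13102))^(1/3)
  = (274.566)^(1/3) = 6.4995 mm

6.50 mm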